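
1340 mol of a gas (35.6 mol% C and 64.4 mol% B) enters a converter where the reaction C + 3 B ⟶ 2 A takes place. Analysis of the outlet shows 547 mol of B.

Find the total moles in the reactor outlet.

For B: n = n₀ − 3ξ → 547 = 863 − 3ξ, giving ξ = 105.3 mol.
Outlet amounts (n = n₀ + ν ξ):
  C: 477 − 1(105.3) = 371.7
  B: 863 − 3(105.3) = 547
  A: 0 + 2(105.3) = 210.6
Total out = 371.7 + 547 + 210.6 = 1129 mol.

1130 mol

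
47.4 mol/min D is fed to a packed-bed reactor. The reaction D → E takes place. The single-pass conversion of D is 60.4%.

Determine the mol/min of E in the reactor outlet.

D reacted = 0.604 × 47.4 = 28.63 mol/min; ν_D = −1, so ξ = 28.63/1 = 28.63 mol/min.
Outlet amounts (n = n₀ + ν ξ):
  D: 47.4 − 1(28.63) = 18.77
  E: 0 + 1(28.63) = 28.63

28.6 mol/min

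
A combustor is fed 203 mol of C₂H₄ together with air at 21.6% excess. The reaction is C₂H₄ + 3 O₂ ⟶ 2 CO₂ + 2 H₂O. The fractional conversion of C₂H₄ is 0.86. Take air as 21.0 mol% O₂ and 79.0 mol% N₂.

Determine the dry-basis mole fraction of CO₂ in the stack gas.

0.103

Stoichiometric O₂ = 3 × 203 = 609 mol; O₂ fed = 609 × 1.216 = 740.5 mol.
N₂ fed = 740.5 × 79/21 = 2786 mol.
Fuel reacted = 0.86 × 203 → ξ = 174.6 mol.
Outlet (n = n₀ + ν ξ):
  C₂H₄: 203 − 1(174.6) = 28.42
  O₂: 740.5 − 3(174.6) = 216.8
  N₂: 2786 (inert)
  CO₂: 0 + 2(174.6) = 349.2
  H₂O: 0 + 2(174.6) = 349.2
Dry total = 3380 mol; y_CO₂ (dry) = 349.2 / 3380 = 0.1033.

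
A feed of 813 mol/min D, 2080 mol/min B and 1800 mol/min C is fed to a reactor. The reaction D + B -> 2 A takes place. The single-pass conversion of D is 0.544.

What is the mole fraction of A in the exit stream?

D reacted = 0.544 × 813 = 442.3 mol/min; ν_D = −1, so ξ = 442.3/1 = 442.3 mol/min.
Outlet amounts (n = n₀ + ν ξ):
  D: 813 − 1(442.3) = 370.7
  B: 2080 − 1(442.3) = 1638
  A: 0 + 2(442.3) = 884.5
  C: 1800 (inert)
Total out = 4693 mol/min; y_A = 884.5 / 4693 = 0.1885.

0.188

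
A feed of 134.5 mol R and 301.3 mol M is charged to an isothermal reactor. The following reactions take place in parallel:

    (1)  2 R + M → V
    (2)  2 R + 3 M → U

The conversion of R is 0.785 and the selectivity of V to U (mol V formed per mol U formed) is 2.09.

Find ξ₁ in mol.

ξ₁ = 35.7 mol

Conversion of R: R consumed = 0.785 × 134.5 = 105.6 mol = 2ξ₁ + 2ξ₂.
Selectivity: 1ξ₁ / (1ξ₂) = 2.09 → ξ₁ = 2.09 ξ₂.
Substitute: (2·2.09 + 2) ξ₂ = 105.6 → ξ₂ = 17.08 mol, ξ₁ = 35.71 mol.
Outlet amounts (n = n₀ + Σ ν·ξ):
  R: 134.5 − 2(35.71) − 2(17.08) = 28.92
  M: 301.3 − 1(35.71) − 3(17.08) = 214.3
  V: 0 + 1(35.71) = 35.71
  U: 0 + 1(17.08) = 17.08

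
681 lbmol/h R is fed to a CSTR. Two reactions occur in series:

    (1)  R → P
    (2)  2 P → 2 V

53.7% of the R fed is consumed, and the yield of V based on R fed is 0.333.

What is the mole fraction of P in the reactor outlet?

Conversion of R: R consumed = 1ξ₁ = 0.537 × 681 → ξ₁ = 365.7 lbmol/h.
Yield of V: 2ξ₂ / 681 = 0.333 → ξ₂ = 113.4 lbmol/h.
Outlet amounts (n = n₀ + Σ ν·ξ):
  R: 681 − 1(365.7) = 315.3
  P: 0 + 1(365.7) − 2(113.4) = 138.9
  V: 0 + 2(113.4) = 226.8
Total out = 681 lbmol/h; y_P = 138.9 / 681 = 0.204.

0.204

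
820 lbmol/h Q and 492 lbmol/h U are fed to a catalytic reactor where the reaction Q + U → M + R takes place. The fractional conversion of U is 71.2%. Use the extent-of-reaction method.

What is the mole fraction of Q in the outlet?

U reacted = 0.712 × 492 = 350.3 lbmol/h; ν_U = −1, so ξ = 350.3/1 = 350.3 lbmol/h.
Outlet amounts (n = n₀ + ν ξ):
  Q: 820 − 1(350.3) = 469.7
  U: 492 − 1(350.3) = 141.7
  M: 0 + 1(350.3) = 350.3
  R: 0 + 1(350.3) = 350.3
Total out = 1312 lbmol/h; y_Q = 469.7 / 1312 = 0.358.

0.358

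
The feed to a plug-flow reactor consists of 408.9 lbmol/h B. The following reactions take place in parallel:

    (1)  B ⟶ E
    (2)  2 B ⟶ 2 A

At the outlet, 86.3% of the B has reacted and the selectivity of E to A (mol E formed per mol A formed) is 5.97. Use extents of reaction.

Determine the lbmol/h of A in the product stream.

50.6 lbmol/h

Conversion of B: B consumed = 0.863 × 408.9 = 352.9 lbmol/h = 1ξ₁ + 2ξ₂.
Selectivity: 1ξ₁ / (2ξ₂) = 5.97 → ξ₁ = 11.94 ξ₂.
Substitute: (1·11.94 + 2) ξ₂ = 352.9 → ξ₂ = 25.31 lbmol/h, ξ₁ = 302.3 lbmol/h.
Outlet amounts (n = n₀ + Σ ν·ξ):
  B: 408.9 − 1(302.3) − 2(25.31) = 56.02
  E: 0 + 1(302.3) = 302.3
  A: 0 + 2(25.31) = 50.63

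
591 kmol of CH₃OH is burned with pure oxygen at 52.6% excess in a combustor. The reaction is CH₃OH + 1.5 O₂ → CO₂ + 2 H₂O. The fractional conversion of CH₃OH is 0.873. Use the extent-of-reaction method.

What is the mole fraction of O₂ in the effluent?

0.263

Stoichiometric O₂ = 1.5 × 591 = 886.5 kmol; O₂ fed = 886.5 × 1.526 = 1353 kmol.
Fuel reacted = 0.873 × 591 → ξ = 515.9 kmol.
Outlet (n = n₀ + ν ξ):
  CH₃OH: 591 − 1(515.9) = 75.06
  O₂: 1353 − 1.5(515.9) = 578.9
  CO₂: 0 + 1(515.9) = 515.9
  H₂O: 0 + 2(515.9) = 1032
Total out = 2202 kmol; y_O₂ = 578.9 / 2202 = 0.2629.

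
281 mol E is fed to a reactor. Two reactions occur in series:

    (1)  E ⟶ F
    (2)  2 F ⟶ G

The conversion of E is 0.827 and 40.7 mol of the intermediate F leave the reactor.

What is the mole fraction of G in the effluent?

0.518

Conversion of E: E consumed = 1ξ₁ = 0.827 × 281 → ξ₁ = 232.4 mol.
F balance: n_F = 0 + 1ξ₁ − 2ξ₂ = 40.7 → ξ₂ = (1·232.4 − 40.7)/2 = 95.84 mol.
Outlet amounts (n = n₀ + Σ ν·ξ):
  E: 281 − 1(232.4) = 48.61
  F: 0 + 1(232.4) − 2(95.84) = 40.7
  G: 0 + 1(95.84) = 95.84
Total out = 185.2 mol; y_G = 95.84 / 185.2 = 0.5176.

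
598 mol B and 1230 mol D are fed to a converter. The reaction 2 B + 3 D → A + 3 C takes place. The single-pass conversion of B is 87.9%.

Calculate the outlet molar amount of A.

B reacted = 0.879 × 598 = 525.6 mol; ν_B = −2, so ξ = 525.6/2 = 262.8 mol.
Outlet amounts (n = n₀ + ν ξ):
  B: 598 − 2(262.8) = 72.36
  D: 1230 − 3(262.8) = 441.5
  A: 0 + 1(262.8) = 262.8
  C: 0 + 3(262.8) = 788.5

263 mol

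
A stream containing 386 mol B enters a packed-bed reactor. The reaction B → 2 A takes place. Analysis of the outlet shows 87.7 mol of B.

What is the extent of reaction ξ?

For B: n = n₀ − 1ξ → 87.7 = 386 − 1ξ, giving ξ = 298.3 mol.
Outlet amounts (n = n₀ + ν ξ):
  B: 386 − 1(298.3) = 87.7
  A: 0 + 2(298.3) = 596.6

ξ = 298 mol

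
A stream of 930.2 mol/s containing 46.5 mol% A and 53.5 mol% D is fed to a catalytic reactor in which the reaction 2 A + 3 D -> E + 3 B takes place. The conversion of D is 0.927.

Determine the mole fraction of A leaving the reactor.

0.161

D reacted = 0.927 × 497.7 = 461.3 mol/s; ν_D = −3, so ξ = 461.3/3 = 153.8 mol/s.
Outlet amounts (n = n₀ + ν ξ):
  A: 432.5 − 2(153.8) = 125
  D: 497.7 − 3(153.8) = 36.33
  E: 0 + 1(153.8) = 153.8
  B: 0 + 3(153.8) = 461.3
Total out = 776.4 mol/s; y_A = 125 / 776.4 = 0.161.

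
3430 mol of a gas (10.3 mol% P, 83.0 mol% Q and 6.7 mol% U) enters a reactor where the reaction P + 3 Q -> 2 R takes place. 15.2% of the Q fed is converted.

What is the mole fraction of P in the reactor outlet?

Q reacted = 0.152 × 2847 = 432.7 mol; ν_Q = −3, so ξ = 432.7/3 = 144.2 mol.
Outlet amounts (n = n₀ + ν ξ):
  P: 353.3 − 1(144.2) = 209
  Q: 2847 − 3(144.2) = 2414
  R: 0 + 2(144.2) = 288.5
  U: 229.8 (inert)
Total out = 3142 mol; y_P = 209 / 3142 = 0.06654.

0.0665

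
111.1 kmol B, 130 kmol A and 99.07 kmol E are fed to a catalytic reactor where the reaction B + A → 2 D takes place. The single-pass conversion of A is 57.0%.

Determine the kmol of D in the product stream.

A reacted = 0.57 × 130 = 74.1 kmol; ν_A = −1, so ξ = 74.1/1 = 74.1 kmol.
Outlet amounts (n = n₀ + ν ξ):
  B: 111.1 − 1(74.1) = 37
  A: 130 − 1(74.1) = 55.9
  D: 0 + 2(74.1) = 148.2
  E: 99.07 (inert)

148 kmol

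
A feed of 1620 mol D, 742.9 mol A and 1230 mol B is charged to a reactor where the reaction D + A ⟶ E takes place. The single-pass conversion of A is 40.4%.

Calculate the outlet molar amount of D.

A reacted = 0.404 × 742.9 = 300.1 mol; ν_A = −1, so ξ = 300.1/1 = 300.1 mol.
Outlet amounts (n = n₀ + ν ξ):
  D: 1620 − 1(300.1) = 1320
  A: 742.9 − 1(300.1) = 442.8
  E: 0 + 1(300.1) = 300.1
  B: 1230 (inert)

1320 mol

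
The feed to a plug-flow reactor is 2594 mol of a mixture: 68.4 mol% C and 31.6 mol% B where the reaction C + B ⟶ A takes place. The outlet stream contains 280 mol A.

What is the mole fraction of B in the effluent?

For A: n = n₀ + 1ξ → 280 = 0 + 1ξ, giving ξ = 280 mol.
Outlet amounts (n = n₀ + ν ξ):
  C: 1774 − 1(280) = 1494
  B: 819.7 − 1(280) = 539.7
  A: 0 + 1(280) = 280
Total out = 2314 mol; y_B = 539.7 / 2314 = 0.2332.

0.233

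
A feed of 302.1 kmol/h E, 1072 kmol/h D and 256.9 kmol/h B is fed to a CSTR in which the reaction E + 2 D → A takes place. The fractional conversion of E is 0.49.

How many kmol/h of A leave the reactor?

148 kmol/h

E reacted = 0.49 × 302.1 = 148 kmol/h; ν_E = −1, so ξ = 148/1 = 148 kmol/h.
Outlet amounts (n = n₀ + ν ξ):
  E: 302.1 − 1(148) = 154.1
  D: 1072 − 2(148) = 775.9
  A: 0 + 1(148) = 148
  B: 256.9 (inert)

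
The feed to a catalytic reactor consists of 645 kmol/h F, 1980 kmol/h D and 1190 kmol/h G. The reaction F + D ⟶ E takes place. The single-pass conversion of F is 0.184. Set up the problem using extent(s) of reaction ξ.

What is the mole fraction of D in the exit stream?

F reacted = 0.184 × 645 = 118.7 kmol/h; ν_F = −1, so ξ = 118.7/1 = 118.7 kmol/h.
Outlet amounts (n = n₀ + ν ξ):
  F: 645 − 1(118.7) = 526.3
  D: 1980 − 1(118.7) = 1861
  E: 0 + 1(118.7) = 118.7
  G: 1190 (inert)
Total out = 3696 kmol/h; y_D = 1861 / 3696 = 0.5036.

0.504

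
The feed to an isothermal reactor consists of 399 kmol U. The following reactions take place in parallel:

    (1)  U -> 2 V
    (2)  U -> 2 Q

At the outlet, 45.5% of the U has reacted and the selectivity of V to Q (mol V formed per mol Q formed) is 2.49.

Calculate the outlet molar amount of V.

Conversion of U: U consumed = 0.455 × 399 = 181.5 kmol = 1ξ₁ + 1ξ₂.
Selectivity: 2ξ₁ / (2ξ₂) = 2.49 → ξ₁ = 2.49 ξ₂.
Substitute: (1·2.49 + 1) ξ₂ = 181.5 → ξ₂ = 52.02 kmol, ξ₁ = 129.5 kmol.
Outlet amounts (n = n₀ + Σ ν·ξ):
  U: 399 − 1(129.5) − 1(52.02) = 217.5
  V: 0 + 2(129.5) = 259.1
  Q: 0 + 2(52.02) = 104

259 kmol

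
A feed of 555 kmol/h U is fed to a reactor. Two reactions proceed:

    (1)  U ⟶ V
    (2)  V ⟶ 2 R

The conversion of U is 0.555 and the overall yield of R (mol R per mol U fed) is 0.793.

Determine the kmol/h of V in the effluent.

Conversion of U: U consumed = 1ξ₁ = 0.555 × 555 → ξ₁ = 308 kmol/h.
Yield of R: 2ξ₂ / 555 = 0.793 → ξ₂ = 220.1 kmol/h.
Outlet amounts (n = n₀ + Σ ν·ξ):
  U: 555 − 1(308) = 247
  V: 0 + 1(308) − 1(220.1) = 87.97
  R: 0 + 2(220.1) = 440.1

88 kmol/h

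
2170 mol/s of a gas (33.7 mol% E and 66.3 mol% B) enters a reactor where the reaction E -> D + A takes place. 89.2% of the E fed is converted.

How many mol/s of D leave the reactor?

E reacted = 0.892 × 731.3 = 652.3 mol/s; ν_E = −1, so ξ = 652.3/1 = 652.3 mol/s.
Outlet amounts (n = n₀ + ν ξ):
  E: 731.3 − 1(652.3) = 78.98
  D: 0 + 1(652.3) = 652.3
  A: 0 + 1(652.3) = 652.3
  B: 1439 (inert)

652 mol/s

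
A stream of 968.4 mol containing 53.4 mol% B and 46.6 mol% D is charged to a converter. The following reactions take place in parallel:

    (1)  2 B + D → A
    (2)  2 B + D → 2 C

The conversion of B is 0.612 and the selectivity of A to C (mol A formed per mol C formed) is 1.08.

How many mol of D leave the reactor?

293 mol

Conversion of B: B consumed = 0.612 × 517.1 = 316.5 mol = 2ξ₁ + 2ξ₂.
Selectivity: 1ξ₁ / (2ξ₂) = 1.08 → ξ₁ = 2.16 ξ₂.
Substitute: (2·2.16 + 2) ξ₂ = 316.5 → ξ₂ = 50.08 mol, ξ₁ = 108.2 mol.
Outlet amounts (n = n₀ + Σ ν·ξ):
  B: 517.1 − 2(108.2) − 2(50.08) = 200.6
  D: 451.3 − 1(108.2) − 1(50.08) = 293
  A: 0 + 1(108.2) = 108.2
  C: 0 + 2(50.08) = 100.2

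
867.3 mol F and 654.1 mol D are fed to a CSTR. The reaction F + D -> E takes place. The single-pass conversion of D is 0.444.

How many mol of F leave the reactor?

577 mol

D reacted = 0.444 × 654.1 = 290.4 mol; ν_D = −1, so ξ = 290.4/1 = 290.4 mol.
Outlet amounts (n = n₀ + ν ξ):
  F: 867.3 − 1(290.4) = 576.9
  D: 654.1 − 1(290.4) = 363.7
  E: 0 + 1(290.4) = 290.4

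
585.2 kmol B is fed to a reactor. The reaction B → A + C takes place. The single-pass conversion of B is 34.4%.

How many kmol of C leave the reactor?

B reacted = 0.344 × 585.2 = 201.3 kmol; ν_B = −1, so ξ = 201.3/1 = 201.3 kmol.
Outlet amounts (n = n₀ + ν ξ):
  B: 585.2 − 1(201.3) = 383.9
  A: 0 + 1(201.3) = 201.3
  C: 0 + 1(201.3) = 201.3

201 kmol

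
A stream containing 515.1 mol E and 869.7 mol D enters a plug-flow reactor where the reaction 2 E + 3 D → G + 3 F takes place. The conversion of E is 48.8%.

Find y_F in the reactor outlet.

0.299

E reacted = 0.488 × 515.1 = 251.4 mol; ν_E = −2, so ξ = 251.4/2 = 125.7 mol.
Outlet amounts (n = n₀ + ν ξ):
  E: 515.1 − 2(125.7) = 263.7
  D: 869.7 − 3(125.7) = 492.6
  G: 0 + 1(125.7) = 125.7
  F: 0 + 3(125.7) = 377.1
Total out = 1259 mol; y_F = 377.1 / 1259 = 0.2995.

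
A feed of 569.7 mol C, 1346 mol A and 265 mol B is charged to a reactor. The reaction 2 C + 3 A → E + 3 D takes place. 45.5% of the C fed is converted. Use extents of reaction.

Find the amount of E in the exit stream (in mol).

130 mol

C reacted = 0.455 × 569.7 = 259.2 mol; ν_C = −2, so ξ = 259.2/2 = 129.6 mol.
Outlet amounts (n = n₀ + ν ξ):
  C: 569.7 − 2(129.6) = 310.5
  A: 1346 − 3(129.6) = 957.2
  E: 0 + 1(129.6) = 129.6
  D: 0 + 3(129.6) = 388.8
  B: 265 (inert)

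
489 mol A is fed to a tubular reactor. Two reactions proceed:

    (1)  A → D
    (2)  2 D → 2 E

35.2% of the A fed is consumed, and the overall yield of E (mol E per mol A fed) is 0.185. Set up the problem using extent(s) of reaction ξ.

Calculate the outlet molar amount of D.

Conversion of A: A consumed = 1ξ₁ = 0.352 × 489 → ξ₁ = 172.1 mol.
Yield of E: 2ξ₂ / 489 = 0.185 → ξ₂ = 45.23 mol.
Outlet amounts (n = n₀ + Σ ν·ξ):
  A: 489 − 1(172.1) = 316.9
  D: 0 + 1(172.1) − 2(45.23) = 81.66
  E: 0 + 2(45.23) = 90.47

81.7 mol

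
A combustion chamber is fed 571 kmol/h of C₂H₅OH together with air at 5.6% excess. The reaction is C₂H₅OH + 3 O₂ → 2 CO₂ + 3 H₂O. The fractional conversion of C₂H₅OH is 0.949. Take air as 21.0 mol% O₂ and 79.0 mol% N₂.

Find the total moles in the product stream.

9730 kmol/h

Stoichiometric O₂ = 3 × 571 = 1713 kmol/h; O₂ fed = 1713 × 1.056 = 1809 kmol/h.
N₂ fed = 1809 × 79/21 = 6805 kmol/h.
Fuel reacted = 0.949 × 571 → ξ = 541.9 kmol/h.
Outlet (n = n₀ + ν ξ):
  C₂H₅OH: 571 − 1(541.9) = 29.12
  O₂: 1809 − 3(541.9) = 183.3
  N₂: 6805 (inert)
  CO₂: 0 + 2(541.9) = 1084
  H₂O: 0 + 3(541.9) = 1626
Total out = 29.12 + 183.3 + 6805 + 1084 + 1626 = 9727 kmol/h.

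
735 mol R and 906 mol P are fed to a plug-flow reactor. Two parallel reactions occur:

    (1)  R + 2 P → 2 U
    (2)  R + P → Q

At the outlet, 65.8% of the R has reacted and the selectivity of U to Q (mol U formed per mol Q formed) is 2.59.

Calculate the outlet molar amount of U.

546 mol

Conversion of R: R consumed = 0.658 × 735 = 483.6 mol = 1ξ₁ + 1ξ₂.
Selectivity: 2ξ₁ / (1ξ₂) = 2.59 → ξ₁ = 1.295 ξ₂.
Substitute: (1·1.295 + 1) ξ₂ = 483.6 → ξ₂ = 210.7 mol, ξ₁ = 272.9 mol.
Outlet amounts (n = n₀ + Σ ν·ξ):
  R: 735 − 1(272.9) − 1(210.7) = 251.4
  P: 906 − 2(272.9) − 1(210.7) = 149.5
  U: 0 + 2(272.9) = 545.8
  Q: 0 + 1(210.7) = 210.7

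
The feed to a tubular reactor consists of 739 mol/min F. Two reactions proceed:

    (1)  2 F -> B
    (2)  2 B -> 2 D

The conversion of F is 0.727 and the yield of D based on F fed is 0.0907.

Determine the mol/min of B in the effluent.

202 mol/min

Conversion of F: F consumed = 2ξ₁ = 0.727 × 739 → ξ₁ = 268.6 mol/min.
Yield of D: 2ξ₂ / 739 = 0.0907 → ξ₂ = 33.51 mol/min.
Outlet amounts (n = n₀ + Σ ν·ξ):
  F: 739 − 2(268.6) = 201.7
  B: 0 + 1(268.6) − 2(33.51) = 201.6
  D: 0 + 2(33.51) = 67.03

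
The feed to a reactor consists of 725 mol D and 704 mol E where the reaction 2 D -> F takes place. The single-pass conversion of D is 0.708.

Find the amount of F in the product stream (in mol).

257 mol

D reacted = 0.708 × 725 = 513.3 mol; ν_D = −2, so ξ = 513.3/2 = 256.6 mol.
Outlet amounts (n = n₀ + ν ξ):
  D: 725 − 2(256.6) = 211.7
  F: 0 + 1(256.6) = 256.6
  E: 704 (inert)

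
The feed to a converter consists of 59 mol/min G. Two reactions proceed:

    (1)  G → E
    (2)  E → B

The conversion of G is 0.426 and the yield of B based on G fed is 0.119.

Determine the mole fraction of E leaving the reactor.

0.307

Conversion of G: G consumed = 1ξ₁ = 0.426 × 59 → ξ₁ = 25.13 mol/min.
Yield of B: 1ξ₂ / 59 = 0.119 → ξ₂ = 7.021 mol/min.
Outlet amounts (n = n₀ + Σ ν·ξ):
  G: 59 − 1(25.13) = 33.87
  E: 0 + 1(25.13) − 1(7.021) = 18.11
  B: 0 + 1(7.021) = 7.021
Total out = 59 mol/min; y_E = 18.11 / 59 = 0.307.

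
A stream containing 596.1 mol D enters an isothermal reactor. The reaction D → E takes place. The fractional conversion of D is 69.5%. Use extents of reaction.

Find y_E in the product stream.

D reacted = 0.695 × 596.1 = 414.3 mol; ν_D = −1, so ξ = 414.3/1 = 414.3 mol.
Outlet amounts (n = n₀ + ν ξ):
  D: 596.1 − 1(414.3) = 181.8
  E: 0 + 1(414.3) = 414.3
Total out = 596.1 mol; y_E = 414.3 / 596.1 = 0.695.

0.695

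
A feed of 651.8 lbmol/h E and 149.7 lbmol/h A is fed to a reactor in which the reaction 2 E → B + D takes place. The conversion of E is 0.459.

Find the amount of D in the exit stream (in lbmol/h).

150 lbmol/h

E reacted = 0.459 × 651.8 = 299.2 lbmol/h; ν_E = −2, so ξ = 299.2/2 = 149.6 lbmol/h.
Outlet amounts (n = n₀ + ν ξ):
  E: 651.8 − 2(149.6) = 352.6
  B: 0 + 1(149.6) = 149.6
  D: 0 + 1(149.6) = 149.6
  A: 149.7 (inert)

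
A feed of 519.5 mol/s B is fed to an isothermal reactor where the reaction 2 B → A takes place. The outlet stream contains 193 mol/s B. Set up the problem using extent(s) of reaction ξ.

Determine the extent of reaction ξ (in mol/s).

ξ = 163 mol/s

For B: n = n₀ − 2ξ → 193 = 519.5 − 2ξ, giving ξ = 163.2 mol/s.
Outlet amounts (n = n₀ + ν ξ):
  B: 519.5 − 2(163.2) = 193
  A: 0 + 1(163.2) = 163.2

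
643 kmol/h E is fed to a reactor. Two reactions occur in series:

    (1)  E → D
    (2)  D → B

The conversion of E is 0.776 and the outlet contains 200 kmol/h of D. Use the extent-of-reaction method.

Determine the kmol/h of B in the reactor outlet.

299 kmol/h

Conversion of E: E consumed = 1ξ₁ = 0.776 × 643 → ξ₁ = 499 kmol/h.
D balance: n_D = 0 + 1ξ₁ − 1ξ₂ = 200 → ξ₂ = (1·499 − 200)/1 = 299 kmol/h.
Outlet amounts (n = n₀ + Σ ν·ξ):
  E: 643 − 1(499) = 144
  D: 0 + 1(499) − 1(299) = 200
  B: 0 + 1(299) = 299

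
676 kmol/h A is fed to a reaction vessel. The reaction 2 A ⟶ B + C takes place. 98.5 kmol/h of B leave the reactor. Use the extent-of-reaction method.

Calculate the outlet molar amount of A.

For B: n = n₀ + 1ξ → 98.5 = 0 + 1ξ, giving ξ = 98.5 kmol/h.
Outlet amounts (n = n₀ + ν ξ):
  A: 676 − 2(98.5) = 479
  B: 0 + 1(98.5) = 98.5
  C: 0 + 1(98.5) = 98.5

479 kmol/h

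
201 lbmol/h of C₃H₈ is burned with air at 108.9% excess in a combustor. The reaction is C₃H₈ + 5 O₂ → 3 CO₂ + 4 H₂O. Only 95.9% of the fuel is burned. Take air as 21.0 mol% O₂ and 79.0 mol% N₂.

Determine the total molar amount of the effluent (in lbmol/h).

10400 lbmol/h

Stoichiometric O₂ = 5 × 201 = 1005 lbmol/h; O₂ fed = 1005 × 2.089 = 2099 lbmol/h.
N₂ fed = 2099 × 79/21 = 7898 lbmol/h.
Fuel reacted = 0.959 × 201 → ξ = 192.8 lbmol/h.
Outlet (n = n₀ + ν ξ):
  C₃H₈: 201 − 1(192.8) = 8.241
  O₂: 2099 − 5(192.8) = 1136
  N₂: 7898 (inert)
  CO₂: 0 + 3(192.8) = 578.3
  H₂O: 0 + 4(192.8) = 771
Total out = 8.241 + 1136 + 7898 + 578.3 + 771 = 10390 lbmol/h.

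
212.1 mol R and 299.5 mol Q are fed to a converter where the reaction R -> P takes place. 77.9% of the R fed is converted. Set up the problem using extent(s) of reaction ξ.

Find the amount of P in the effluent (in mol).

R reacted = 0.779 × 212.1 = 165.2 mol; ν_R = −1, so ξ = 165.2/1 = 165.2 mol.
Outlet amounts (n = n₀ + ν ξ):
  R: 212.1 − 1(165.2) = 46.87
  P: 0 + 1(165.2) = 165.2
  Q: 299.5 (inert)

165 mol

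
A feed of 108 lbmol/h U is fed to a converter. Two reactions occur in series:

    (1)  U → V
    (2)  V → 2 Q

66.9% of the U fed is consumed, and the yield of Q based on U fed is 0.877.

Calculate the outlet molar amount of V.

24.9 lbmol/h

Conversion of U: U consumed = 1ξ₁ = 0.669 × 108 → ξ₁ = 72.25 lbmol/h.
Yield of Q: 2ξ₂ / 108 = 0.877 → ξ₂ = 47.36 lbmol/h.
Outlet amounts (n = n₀ + Σ ν·ξ):
  U: 108 − 1(72.25) = 35.75
  V: 0 + 1(72.25) − 1(47.36) = 24.89
  Q: 0 + 2(47.36) = 94.72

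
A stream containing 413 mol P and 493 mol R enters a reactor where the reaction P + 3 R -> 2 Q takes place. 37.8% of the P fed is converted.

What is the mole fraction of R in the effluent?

P reacted = 0.378 × 413 = 156.1 mol; ν_P = −1, so ξ = 156.1/1 = 156.1 mol.
Outlet amounts (n = n₀ + ν ξ):
  P: 413 − 1(156.1) = 256.9
  R: 493 − 3(156.1) = 24.66
  Q: 0 + 2(156.1) = 312.2
Total out = 593.8 mol; y_R = 24.66 / 593.8 = 0.04153.

0.0415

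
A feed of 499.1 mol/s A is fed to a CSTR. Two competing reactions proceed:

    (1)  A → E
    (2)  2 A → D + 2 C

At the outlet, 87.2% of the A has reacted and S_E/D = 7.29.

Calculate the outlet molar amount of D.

46.8 mol/s

Conversion of A: A consumed = 0.872 × 499.1 = 435.2 mol/s = 1ξ₁ + 2ξ₂.
Selectivity: 1ξ₁ / (1ξ₂) = 7.29 → ξ₁ = 7.29 ξ₂.
Substitute: (1·7.29 + 2) ξ₂ = 435.2 → ξ₂ = 46.85 mol/s, ξ₁ = 341.5 mol/s.
Outlet amounts (n = n₀ + Σ ν·ξ):
  A: 499.1 − 1(341.5) − 2(46.85) = 63.88
  E: 0 + 1(341.5) = 341.5
  D: 0 + 1(46.85) = 46.85
  C: 0 + 2(46.85) = 93.7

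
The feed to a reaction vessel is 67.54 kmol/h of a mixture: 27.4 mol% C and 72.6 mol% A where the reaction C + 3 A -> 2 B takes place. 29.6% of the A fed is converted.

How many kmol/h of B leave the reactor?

9.68 kmol/h

A reacted = 0.296 × 49.03 = 14.51 kmol/h; ν_A = −3, so ξ = 14.51/3 = 4.838 kmol/h.
Outlet amounts (n = n₀ + ν ξ):
  C: 18.51 − 1(4.838) = 13.67
  A: 49.03 − 3(4.838) = 34.52
  B: 0 + 2(4.838) = 9.676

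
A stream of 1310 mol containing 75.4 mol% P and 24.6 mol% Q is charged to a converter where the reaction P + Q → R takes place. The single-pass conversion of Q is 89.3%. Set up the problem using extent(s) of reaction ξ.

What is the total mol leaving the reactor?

Q reacted = 0.893 × 322.3 = 287.8 mol; ν_Q = −1, so ξ = 287.8/1 = 287.8 mol.
Outlet amounts (n = n₀ + ν ξ):
  P: 987.7 − 1(287.8) = 700
  Q: 322.3 − 1(287.8) = 34.48
  R: 0 + 1(287.8) = 287.8
Total out = 700 + 34.48 + 287.8 = 1022 mol.

1020 mol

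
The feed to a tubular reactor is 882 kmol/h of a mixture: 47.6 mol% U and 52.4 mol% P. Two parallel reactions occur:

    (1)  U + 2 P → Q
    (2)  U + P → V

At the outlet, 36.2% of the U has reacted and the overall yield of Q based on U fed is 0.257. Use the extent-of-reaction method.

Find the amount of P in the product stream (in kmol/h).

Yield of Q: 1ξ₁ / 419.8 = 0.257 → ξ₁ = 107.9 kmol/h.
Conversion of U: 1ξ₁ + 1ξ₂ = 0.362 × 419.8 = 152 → ξ₂ = 44.08 kmol/h.
Outlet amounts (n = n₀ + Σ ν·ξ):
  U: 419.8 − 1(107.9) − 1(44.08) = 267.9
  P: 462.2 − 2(107.9) − 1(44.08) = 202.3
  Q: 0 + 1(107.9) = 107.9
  V: 0 + 1(44.08) = 44.08

202 kmol/h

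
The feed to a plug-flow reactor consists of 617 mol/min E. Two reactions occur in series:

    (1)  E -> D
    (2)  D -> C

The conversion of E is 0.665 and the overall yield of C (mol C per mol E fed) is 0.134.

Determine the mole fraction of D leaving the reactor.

Conversion of E: E consumed = 1ξ₁ = 0.665 × 617 → ξ₁ = 410.3 mol/min.
Yield of C: 1ξ₂ / 617 = 0.134 → ξ₂ = 82.68 mol/min.
Outlet amounts (n = n₀ + Σ ν·ξ):
  E: 617 − 1(410.3) = 206.7
  D: 0 + 1(410.3) − 1(82.68) = 327.6
  C: 0 + 1(82.68) = 82.68
Total out = 617 mol/min; y_D = 327.6 / 617 = 0.531.

0.531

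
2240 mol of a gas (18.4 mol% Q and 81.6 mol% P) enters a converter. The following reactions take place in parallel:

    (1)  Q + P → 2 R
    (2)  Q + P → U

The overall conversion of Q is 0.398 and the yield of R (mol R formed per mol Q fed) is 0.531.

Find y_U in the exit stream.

Yield of R: 2ξ₁ / 412.2 = 0.531 → ξ₁ = 109.4 mol.
Conversion of Q: 1ξ₁ + 1ξ₂ = 0.398 × 412.2 = 164 → ξ₂ = 54.61 mol.
Outlet amounts (n = n₀ + Σ ν·ξ):
  Q: 412.2 − 1(109.4) − 1(54.61) = 248.1
  P: 1828 − 1(109.4) − 1(54.61) = 1664
  R: 0 + 2(109.4) = 218.9
  U: 0 + 1(54.61) = 54.61
Total out = 2185 mol; y_U = 54.61 / 2185 = 0.02499.

0.025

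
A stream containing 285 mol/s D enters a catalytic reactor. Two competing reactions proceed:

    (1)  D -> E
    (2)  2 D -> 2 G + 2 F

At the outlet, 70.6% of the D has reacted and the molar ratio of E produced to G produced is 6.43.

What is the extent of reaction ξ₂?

ξ₂ = 13.5 mol/s

Conversion of D: D consumed = 0.706 × 285 = 201.2 mol/s = 1ξ₁ + 2ξ₂.
Selectivity: 1ξ₁ / (2ξ₂) = 6.43 → ξ₁ = 12.86 ξ₂.
Substitute: (1·12.86 + 2) ξ₂ = 201.2 → ξ₂ = 13.54 mol/s, ξ₁ = 174.1 mol/s.
Outlet amounts (n = n₀ + Σ ν·ξ):
  D: 285 − 1(174.1) − 2(13.54) = 83.79
  E: 0 + 1(174.1) = 174.1
  G: 0 + 2(13.54) = 27.08
  F: 0 + 2(13.54) = 27.08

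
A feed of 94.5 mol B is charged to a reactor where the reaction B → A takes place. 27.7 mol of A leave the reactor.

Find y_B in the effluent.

0.707

For A: n = n₀ + 1ξ → 27.7 = 0 + 1ξ, giving ξ = 27.7 mol.
Outlet amounts (n = n₀ + ν ξ):
  B: 94.5 − 1(27.7) = 66.8
  A: 0 + 1(27.7) = 27.7
Total out = 94.5 mol; y_B = 66.8 / 94.5 = 0.7069.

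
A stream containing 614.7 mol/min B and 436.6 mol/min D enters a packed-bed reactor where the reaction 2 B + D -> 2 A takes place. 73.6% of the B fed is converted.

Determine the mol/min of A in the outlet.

B reacted = 0.736 × 614.7 = 452.4 mol/min; ν_B = −2, so ξ = 452.4/2 = 226.2 mol/min.
Outlet amounts (n = n₀ + ν ξ):
  B: 614.7 − 2(226.2) = 162.3
  D: 436.6 − 1(226.2) = 210.4
  A: 0 + 2(226.2) = 452.4

452 mol/min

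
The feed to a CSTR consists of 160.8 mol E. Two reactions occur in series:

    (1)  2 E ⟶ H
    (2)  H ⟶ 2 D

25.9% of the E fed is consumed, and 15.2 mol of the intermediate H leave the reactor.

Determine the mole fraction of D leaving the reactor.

0.0772

Conversion of E: E consumed = 2ξ₁ = 0.259 × 160.8 → ξ₁ = 20.82 mol.
H balance: n_H = 0 + 1ξ₁ − 1ξ₂ = 15.2 → ξ₂ = (1·20.82 − 15.2)/1 = 5.624 mol.
Outlet amounts (n = n₀ + Σ ν·ξ):
  E: 160.8 − 2(20.82) = 119.2
  H: 0 + 1(20.82) − 1(5.624) = 15.2
  D: 0 + 2(5.624) = 11.25
Total out = 145.6 mol; y_D = 11.25 / 145.6 = 0.07725.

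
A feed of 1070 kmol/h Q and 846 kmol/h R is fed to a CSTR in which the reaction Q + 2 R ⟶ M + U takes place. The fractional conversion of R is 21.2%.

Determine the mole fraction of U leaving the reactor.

R reacted = 0.212 × 846 = 179.4 kmol/h; ν_R = −2, so ξ = 179.4/2 = 89.68 kmol/h.
Outlet amounts (n = n₀ + ν ξ):
  Q: 1070 − 1(89.68) = 980.3
  R: 846 − 2(89.68) = 666.6
  M: 0 + 1(89.68) = 89.68
  U: 0 + 1(89.68) = 89.68
Total out = 1826 kmol/h; y_U = 89.68 / 1826 = 0.0491.

0.0491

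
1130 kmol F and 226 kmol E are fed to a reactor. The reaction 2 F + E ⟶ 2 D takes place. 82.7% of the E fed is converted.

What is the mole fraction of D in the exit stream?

0.32

E reacted = 0.827 × 226 = 186.9 kmol; ν_E = −1, so ξ = 186.9/1 = 186.9 kmol.
Outlet amounts (n = n₀ + ν ξ):
  F: 1130 − 2(186.9) = 756.2
  E: 226 − 1(186.9) = 39.1
  D: 0 + 2(186.9) = 373.8
Total out = 1169 kmol; y_D = 373.8 / 1169 = 0.3197.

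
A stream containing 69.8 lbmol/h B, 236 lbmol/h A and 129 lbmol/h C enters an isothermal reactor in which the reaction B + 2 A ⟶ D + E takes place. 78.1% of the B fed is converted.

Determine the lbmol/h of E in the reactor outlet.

B reacted = 0.781 × 69.8 = 54.51 lbmol/h; ν_B = −1, so ξ = 54.51/1 = 54.51 lbmol/h.
Outlet amounts (n = n₀ + ν ξ):
  B: 69.8 − 1(54.51) = 15.29
  A: 236 − 2(54.51) = 127
  D: 0 + 1(54.51) = 54.51
  E: 0 + 1(54.51) = 54.51
  C: 129 (inert)

54.5 lbmol/h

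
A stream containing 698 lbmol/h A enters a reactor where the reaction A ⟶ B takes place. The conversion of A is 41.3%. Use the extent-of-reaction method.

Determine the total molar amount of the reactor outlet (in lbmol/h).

A reacted = 0.413 × 698 = 288.3 lbmol/h; ν_A = −1, so ξ = 288.3/1 = 288.3 lbmol/h.
Outlet amounts (n = n₀ + ν ξ):
  A: 698 − 1(288.3) = 409.7
  B: 0 + 1(288.3) = 288.3
Total out = 409.7 + 288.3 = 698 lbmol/h.

698 lbmol/h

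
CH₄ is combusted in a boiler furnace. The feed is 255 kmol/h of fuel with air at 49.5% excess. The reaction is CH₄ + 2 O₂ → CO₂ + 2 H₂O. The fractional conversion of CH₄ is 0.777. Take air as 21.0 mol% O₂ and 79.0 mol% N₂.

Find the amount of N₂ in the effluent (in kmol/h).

2870 kmol/h

Stoichiometric O₂ = 2 × 255 = 510 kmol/h; O₂ fed = 510 × 1.495 = 762.5 kmol/h.
N₂ fed = 762.5 × 79/21 = 2868 kmol/h.
Fuel reacted = 0.777 × 255 → ξ = 198.1 kmol/h.
Outlet (n = n₀ + ν ξ):
  CH₄: 255 − 1(198.1) = 56.86
  O₂: 762.5 − 2(198.1) = 366.2
  N₂: 2868 (inert)
  CO₂: 0 + 1(198.1) = 198.1
  H₂O: 0 + 2(198.1) = 396.3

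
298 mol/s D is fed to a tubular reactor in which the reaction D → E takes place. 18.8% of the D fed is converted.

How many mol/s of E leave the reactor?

D reacted = 0.188 × 298 = 56.02 mol/s; ν_D = −1, so ξ = 56.02/1 = 56.02 mol/s.
Outlet amounts (n = n₀ + ν ξ):
  D: 298 − 1(56.02) = 242
  E: 0 + 1(56.02) = 56.02

56 mol/s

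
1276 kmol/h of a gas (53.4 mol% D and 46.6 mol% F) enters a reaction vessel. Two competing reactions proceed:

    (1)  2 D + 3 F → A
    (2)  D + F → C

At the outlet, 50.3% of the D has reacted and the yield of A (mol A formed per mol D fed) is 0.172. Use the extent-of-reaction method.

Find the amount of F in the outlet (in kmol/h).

Yield of A: 1ξ₁ / 681.4 = 0.172 → ξ₁ = 117.2 kmol/h.
Conversion of D: 2ξ₁ + 1ξ₂ = 0.503 × 681.4 = 342.7 → ξ₂ = 108.3 kmol/h.
Outlet amounts (n = n₀ + Σ ν·ξ):
  D: 681.4 − 2(117.2) − 1(108.3) = 338.6
  F: 594.6 − 3(117.2) − 1(108.3) = 134.7
  A: 0 + 1(117.2) = 117.2
  C: 0 + 1(108.3) = 108.3

135 kmol/h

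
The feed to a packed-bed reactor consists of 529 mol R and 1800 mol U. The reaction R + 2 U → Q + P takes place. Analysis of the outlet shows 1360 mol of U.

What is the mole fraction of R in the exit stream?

For U: n = n₀ − 2ξ → 1360 = 1800 − 2ξ, giving ξ = 220 mol.
Outlet amounts (n = n₀ + ν ξ):
  R: 529 − 1(220) = 309
  U: 1800 − 2(220) = 1360
  Q: 0 + 1(220) = 220
  P: 0 + 1(220) = 220
Total out = 2109 mol; y_R = 309 / 2109 = 0.1465.

0.147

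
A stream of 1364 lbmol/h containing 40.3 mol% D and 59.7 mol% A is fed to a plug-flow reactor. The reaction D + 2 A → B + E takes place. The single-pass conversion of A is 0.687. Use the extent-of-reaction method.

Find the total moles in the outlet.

A reacted = 0.687 × 814.3 = 559.4 lbmol/h; ν_A = −2, so ξ = 559.4/2 = 279.7 lbmol/h.
Outlet amounts (n = n₀ + ν ξ):
  D: 549.7 − 1(279.7) = 270
  A: 814.3 − 2(279.7) = 254.9
  B: 0 + 1(279.7) = 279.7
  E: 0 + 1(279.7) = 279.7
Total out = 270 + 254.9 + 279.7 + 279.7 = 1084 lbmol/h.

1080 lbmol/h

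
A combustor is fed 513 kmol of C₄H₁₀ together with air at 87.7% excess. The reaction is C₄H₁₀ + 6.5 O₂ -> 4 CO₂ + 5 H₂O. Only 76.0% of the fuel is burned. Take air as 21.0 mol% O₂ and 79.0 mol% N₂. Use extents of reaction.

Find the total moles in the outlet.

30900 kmol

Stoichiometric O₂ = 6.5 × 513 = 3334 kmol; O₂ fed = 3334 × 1.877 = 6259 kmol.
N₂ fed = 6259 × 79/21 = 23550 kmol.
Fuel reacted = 0.76 × 513 → ξ = 389.9 kmol.
Outlet (n = n₀ + ν ξ):
  C₄H₁₀: 513 − 1(389.9) = 123.1
  O₂: 6259 − 6.5(389.9) = 3725
  N₂: 23550 (inert)
  CO₂: 0 + 4(389.9) = 1560
  H₂O: 0 + 5(389.9) = 1949
Total out = 123.1 + 3725 + 23550 + 1560 + 1949 = 30900 kmol.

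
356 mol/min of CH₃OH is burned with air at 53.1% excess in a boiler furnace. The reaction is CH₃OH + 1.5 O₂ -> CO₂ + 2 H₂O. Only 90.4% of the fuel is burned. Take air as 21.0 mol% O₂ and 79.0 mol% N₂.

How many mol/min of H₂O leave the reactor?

644 mol/min

Stoichiometric O₂ = 1.5 × 356 = 534 mol/min; O₂ fed = 534 × 1.531 = 817.6 mol/min.
N₂ fed = 817.6 × 79/21 = 3076 mol/min.
Fuel reacted = 0.904 × 356 → ξ = 321.8 mol/min.
Outlet (n = n₀ + ν ξ):
  CH₃OH: 356 − 1(321.8) = 34.18
  O₂: 817.6 − 1.5(321.8) = 334.8
  N₂: 3076 (inert)
  CO₂: 0 + 1(321.8) = 321.8
  H₂O: 0 + 2(321.8) = 643.6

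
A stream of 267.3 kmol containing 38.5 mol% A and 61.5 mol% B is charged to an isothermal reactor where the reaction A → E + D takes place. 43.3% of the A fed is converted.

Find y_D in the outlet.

0.143

A reacted = 0.433 × 102.9 = 44.56 kmol; ν_A = −1, so ξ = 44.56/1 = 44.56 kmol.
Outlet amounts (n = n₀ + ν ξ):
  A: 102.9 − 1(44.56) = 58.35
  E: 0 + 1(44.56) = 44.56
  D: 0 + 1(44.56) = 44.56
  B: 164.4 (inert)
Total out = 311.9 kmol; y_D = 44.56 / 311.9 = 0.1429.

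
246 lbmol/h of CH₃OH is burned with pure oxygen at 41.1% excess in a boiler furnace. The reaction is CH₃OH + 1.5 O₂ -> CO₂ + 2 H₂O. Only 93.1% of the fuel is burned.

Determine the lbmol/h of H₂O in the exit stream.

Stoichiometric O₂ = 1.5 × 246 = 369 lbmol/h; O₂ fed = 369 × 1.411 = 520.7 lbmol/h.
Fuel reacted = 0.931 × 246 → ξ = 229 lbmol/h.
Outlet (n = n₀ + ν ξ):
  CH₃OH: 246 − 1(229) = 16.97
  O₂: 520.7 − 1.5(229) = 177.1
  CO₂: 0 + 1(229) = 229
  H₂O: 0 + 2(229) = 458.1

458 lbmol/h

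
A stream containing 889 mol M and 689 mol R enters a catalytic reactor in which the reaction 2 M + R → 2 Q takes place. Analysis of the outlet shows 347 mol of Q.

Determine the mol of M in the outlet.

542 mol

For Q: n = n₀ + 2ξ → 347 = 0 + 2ξ, giving ξ = 173.5 mol.
Outlet amounts (n = n₀ + ν ξ):
  M: 889 − 2(173.5) = 542
  R: 689 − 1(173.5) = 515.5
  Q: 0 + 2(173.5) = 347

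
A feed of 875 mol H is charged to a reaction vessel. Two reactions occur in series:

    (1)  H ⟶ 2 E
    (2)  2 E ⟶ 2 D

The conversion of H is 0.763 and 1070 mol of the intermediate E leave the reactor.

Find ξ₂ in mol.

ξ₂ = 133 mol

Conversion of H: H consumed = 1ξ₁ = 0.763 × 875 → ξ₁ = 667.6 mol.
E balance: n_E = 0 + 2ξ₁ − 2ξ₂ = 1070 → ξ₂ = (2·667.6 − 1070)/2 = 132.6 mol.
Outlet amounts (n = n₀ + Σ ν·ξ):
  H: 875 − 1(667.6) = 207.4
  E: 0 + 2(667.6) − 2(132.6) = 1070
  D: 0 + 2(132.6) = 265.2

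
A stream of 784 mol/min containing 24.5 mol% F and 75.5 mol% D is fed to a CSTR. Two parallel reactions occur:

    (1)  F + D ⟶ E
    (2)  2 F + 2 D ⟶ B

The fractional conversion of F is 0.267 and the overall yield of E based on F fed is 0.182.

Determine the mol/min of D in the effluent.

Yield of E: 1ξ₁ / 192.1 = 0.182 → ξ₁ = 34.96 mol/min.
Conversion of F: 1ξ₁ + 2ξ₂ = 0.267 × 192.1 = 51.29 → ξ₂ = 8.163 mol/min.
Outlet amounts (n = n₀ + Σ ν·ξ):
  F: 192.1 − 1(34.96) − 2(8.163) = 140.8
  D: 591.9 − 1(34.96) − 2(8.163) = 540.6
  E: 0 + 1(34.96) = 34.96
  B: 0 + 1(8.163) = 8.163

541 mol/min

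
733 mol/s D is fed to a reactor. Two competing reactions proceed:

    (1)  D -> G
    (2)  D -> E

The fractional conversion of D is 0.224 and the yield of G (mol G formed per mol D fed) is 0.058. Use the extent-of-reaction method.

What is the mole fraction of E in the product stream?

0.166

Yield of G: 1ξ₁ / 733 = 0.058 → ξ₁ = 42.51 mol/s.
Conversion of D: 1ξ₁ + 1ξ₂ = 0.224 × 733 = 164.2 → ξ₂ = 121.7 mol/s.
Outlet amounts (n = n₀ + Σ ν·ξ):
  D: 733 − 1(42.51) − 1(121.7) = 568.8
  G: 0 + 1(42.51) = 42.51
  E: 0 + 1(121.7) = 121.7
Total out = 733 mol/s; y_E = 121.7 / 733 = 0.166.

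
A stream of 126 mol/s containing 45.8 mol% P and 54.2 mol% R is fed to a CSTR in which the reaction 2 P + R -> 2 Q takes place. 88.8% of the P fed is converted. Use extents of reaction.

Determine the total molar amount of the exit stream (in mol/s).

100 mol/s

P reacted = 0.888 × 57.71 = 51.24 mol/s; ν_P = −2, so ξ = 51.24/2 = 25.62 mol/s.
Outlet amounts (n = n₀ + ν ξ):
  P: 57.71 − 2(25.62) = 6.463
  R: 68.29 − 1(25.62) = 42.67
  Q: 0 + 2(25.62) = 51.24
Total out = 6.463 + 42.67 + 51.24 = 100.4 mol/s.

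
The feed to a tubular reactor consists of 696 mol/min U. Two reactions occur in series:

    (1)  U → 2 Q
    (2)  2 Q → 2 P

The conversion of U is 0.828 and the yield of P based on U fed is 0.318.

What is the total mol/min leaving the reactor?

Conversion of U: U consumed = 1ξ₁ = 0.828 × 696 → ξ₁ = 576.3 mol/min.
Yield of P: 2ξ₂ / 696 = 0.318 → ξ₂ = 110.7 mol/min.
Outlet amounts (n = n₀ + Σ ν·ξ):
  U: 696 − 1(576.3) = 119.7
  Q: 0 + 2(576.3) − 2(110.7) = 931.2
  P: 0 + 2(110.7) = 221.3
Total out = 119.7 + 931.2 + 221.3 = 1272 mol/min.

1270 mol/min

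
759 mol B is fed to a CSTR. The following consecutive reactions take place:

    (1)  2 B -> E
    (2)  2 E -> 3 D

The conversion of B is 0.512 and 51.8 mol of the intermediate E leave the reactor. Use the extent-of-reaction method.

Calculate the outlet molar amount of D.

Conversion of B: B consumed = 2ξ₁ = 0.512 × 759 → ξ₁ = 194.3 mol.
E balance: n_E = 0 + 1ξ₁ − 2ξ₂ = 51.8 → ξ₂ = (1·194.3 − 51.8)/2 = 71.25 mol.
Outlet amounts (n = n₀ + Σ ν·ξ):
  B: 759 − 2(194.3) = 370.4
  E: 0 + 1(194.3) − 2(71.25) = 51.8
  D: 0 + 3(71.25) = 213.8

214 mol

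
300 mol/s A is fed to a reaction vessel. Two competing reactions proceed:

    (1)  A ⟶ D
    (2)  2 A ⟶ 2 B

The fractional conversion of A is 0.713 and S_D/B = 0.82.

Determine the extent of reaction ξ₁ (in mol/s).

Conversion of A: A consumed = 0.713 × 300 = 213.9 mol/s = 1ξ₁ + 2ξ₂.
Selectivity: 1ξ₁ / (2ξ₂) = 0.82 → ξ₁ = 1.64 ξ₂.
Substitute: (1·1.64 + 2) ξ₂ = 213.9 → ξ₂ = 58.76 mol/s, ξ₁ = 96.37 mol/s.
Outlet amounts (n = n₀ + Σ ν·ξ):
  A: 300 − 1(96.37) − 2(58.76) = 86.1
  D: 0 + 1(96.37) = 96.37
  B: 0 + 2(58.76) = 117.5

ξ₁ = 96.4 mol/s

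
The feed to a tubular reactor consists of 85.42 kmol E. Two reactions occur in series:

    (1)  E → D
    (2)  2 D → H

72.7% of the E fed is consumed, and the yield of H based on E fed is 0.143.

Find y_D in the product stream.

0.515

Conversion of E: E consumed = 1ξ₁ = 0.727 × 85.42 → ξ₁ = 62.1 kmol.
Yield of H: 1ξ₂ / 85.42 = 0.143 → ξ₂ = 12.22 kmol.
Outlet amounts (n = n₀ + Σ ν·ξ):
  E: 85.42 − 1(62.1) = 23.32
  D: 0 + 1(62.1) − 2(12.22) = 37.67
  H: 0 + 1(12.22) = 12.22
Total out = 73.2 kmol; y_D = 37.67 / 73.2 = 0.5146.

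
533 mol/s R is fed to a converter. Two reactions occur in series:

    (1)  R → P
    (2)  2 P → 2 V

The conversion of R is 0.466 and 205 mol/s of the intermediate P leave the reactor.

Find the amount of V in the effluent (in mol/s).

43.4 mol/s

Conversion of R: R consumed = 1ξ₁ = 0.466 × 533 → ξ₁ = 248.4 mol/s.
P balance: n_P = 0 + 1ξ₁ − 2ξ₂ = 205 → ξ₂ = (1·248.4 − 205)/2 = 21.69 mol/s.
Outlet amounts (n = n₀ + Σ ν·ξ):
  R: 533 − 1(248.4) = 284.6
  P: 0 + 1(248.4) − 2(21.69) = 205
  V: 0 + 2(21.69) = 43.38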